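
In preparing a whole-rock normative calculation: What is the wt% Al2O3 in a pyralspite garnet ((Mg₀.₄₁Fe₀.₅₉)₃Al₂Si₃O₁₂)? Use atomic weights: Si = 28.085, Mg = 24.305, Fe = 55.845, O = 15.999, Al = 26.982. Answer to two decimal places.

Formula mass = 458.948 g/mol.
2 Al → 1.0000 mol Al2O3 per formula unit; M(Al2O3) = 101.961, so Al2O3 mass = 101.961 g.
101.961/458.948 × 100 = 22.22 wt%.

22.22 wt%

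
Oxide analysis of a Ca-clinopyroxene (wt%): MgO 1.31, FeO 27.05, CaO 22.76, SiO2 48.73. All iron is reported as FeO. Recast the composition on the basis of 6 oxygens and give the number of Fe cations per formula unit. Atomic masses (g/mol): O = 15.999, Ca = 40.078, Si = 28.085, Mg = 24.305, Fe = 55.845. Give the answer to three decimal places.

0.927 Fe apfu

MgO: 1.31/40.304 = 0.03250 mol → 0.03250 mol Mg, 0.03250 mol O.
FeO: 27.05/71.844 = 0.37651 mol → 0.37651 mol Fe, 0.37651 mol O.
CaO: 22.76/56.077 = 0.40587 mol → 0.40587 mol Ca, 0.40587 mol O.
SiO2: 48.73/60.083 = 0.81104 mol → 0.81104 mol Si, 1.62208 mol O.
Total oxygen = 2.43696 mol. Normalization factor = 6/2.43696 = 2.46208.
Fe per 6 O = 0.37651 × 2.46208 = 0.927.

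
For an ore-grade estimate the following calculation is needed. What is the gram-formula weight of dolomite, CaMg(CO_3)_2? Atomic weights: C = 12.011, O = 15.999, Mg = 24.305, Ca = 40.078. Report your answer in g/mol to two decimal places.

M = 1·40.078 + 1·24.305 + 2·12.011 + 6·15.999

184.40 g/mol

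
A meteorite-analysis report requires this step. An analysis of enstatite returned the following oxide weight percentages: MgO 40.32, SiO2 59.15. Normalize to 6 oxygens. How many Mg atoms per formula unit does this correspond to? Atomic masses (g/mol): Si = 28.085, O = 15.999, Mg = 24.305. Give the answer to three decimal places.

40.32 wt% MgO ÷ 40.304 g/mol = 1.00040 mol, giving 1.00040 Mg and 1.00040 O.
59.15 wt% SiO2 ÷ 60.083 g/mol = 0.98447 mol, giving 0.98447 Si and 1.96894 O.
Oxygen sums to 2.96934; scaling by 6/2.96934 = 2.02065 puts the formula on 6 O.
Mg: 1.00040 × 2.02065 = 2.021 atoms per formula unit.

2.021 Mg apfu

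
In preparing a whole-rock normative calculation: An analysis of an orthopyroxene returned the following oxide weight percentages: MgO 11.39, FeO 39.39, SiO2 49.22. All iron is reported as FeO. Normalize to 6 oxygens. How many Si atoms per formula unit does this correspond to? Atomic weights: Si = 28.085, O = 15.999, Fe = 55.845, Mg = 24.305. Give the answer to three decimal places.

MgO (M=40.304): mol = 0.28260; Mg = 0.28260, O = 0.28260.
FeO (M=71.844): mol = 0.54827; Fe = 0.54827, O = 0.54827.
SiO2 (M=60.083): mol = 0.81920; Si = 0.81920, O = 1.63840.
ΣO = 2.46927; factor = 6/ΣO = 2.42987.
Si apfu = 0.81920 × 2.42987 = 1.991.

1.991 Si apfu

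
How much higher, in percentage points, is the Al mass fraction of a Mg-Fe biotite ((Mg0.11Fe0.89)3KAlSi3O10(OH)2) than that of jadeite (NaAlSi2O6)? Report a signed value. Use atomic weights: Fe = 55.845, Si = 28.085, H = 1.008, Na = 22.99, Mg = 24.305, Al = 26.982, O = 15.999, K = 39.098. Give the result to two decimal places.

-7.97 percentage points

First mineral: 26.982 g Al in 501.466 g formula = 5.38 wt% Al.
Second mineral: 26.982 g Al in 202.136 g formula = 13.35 wt% Al.
5.38% − 13.35% gives a difference of -7.97 percentage points.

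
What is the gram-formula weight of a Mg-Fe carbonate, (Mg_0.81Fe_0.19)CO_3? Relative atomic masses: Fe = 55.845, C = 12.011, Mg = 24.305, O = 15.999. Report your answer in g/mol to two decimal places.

M = 0.81·24.305 + 0.19·55.845 + 1·12.011 + 3·15.999

90.31 g/mol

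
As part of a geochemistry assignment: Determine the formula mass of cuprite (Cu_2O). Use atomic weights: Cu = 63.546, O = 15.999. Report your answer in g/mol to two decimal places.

Cu: 2 × 63.546 = 127.0920
O: 1 × 15.999 = 15.9990
Summing the contributions gives the formula mass.

143.09 g/mol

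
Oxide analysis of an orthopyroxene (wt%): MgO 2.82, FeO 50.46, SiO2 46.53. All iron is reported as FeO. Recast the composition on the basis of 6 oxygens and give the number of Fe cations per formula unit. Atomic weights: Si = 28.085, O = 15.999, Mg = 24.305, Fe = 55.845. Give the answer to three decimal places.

MgO (M=40.304): mol = 0.06997; Mg = 0.06997, O = 0.06997.
FeO (M=71.844): mol = 0.70236; Fe = 0.70236, O = 0.70236.
SiO2 (M=60.083): mol = 0.77443; Si = 0.77443, O = 1.54886.
ΣO = 2.32119; factor = 6/ΣO = 2.58488.
Fe apfu = 0.70236 × 2.58488 = 1.816.

1.816 Fe apfu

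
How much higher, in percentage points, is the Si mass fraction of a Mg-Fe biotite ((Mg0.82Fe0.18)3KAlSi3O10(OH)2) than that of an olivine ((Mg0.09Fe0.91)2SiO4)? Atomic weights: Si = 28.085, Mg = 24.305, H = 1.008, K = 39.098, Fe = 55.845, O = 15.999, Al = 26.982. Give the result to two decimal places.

M((Mg0.82Fe0.18)3KAlSi3O10(OH)2) = 434.286 g/mol, so wt% Si = 84.255/434.286 × 100 = 19.40%.
M((Mg0.09Fe0.91)2SiO4) = 198.094 g/mol, so wt% Si = 28.085/198.094 × 100 = 14.18%.
19.40 − 14.18 = 5.22 pp.

5.22 percentage points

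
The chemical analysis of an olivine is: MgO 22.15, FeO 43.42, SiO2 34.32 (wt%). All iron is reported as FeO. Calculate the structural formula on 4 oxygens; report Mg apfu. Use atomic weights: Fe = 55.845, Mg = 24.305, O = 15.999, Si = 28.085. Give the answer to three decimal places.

0.957 Mg apfu

MgO: 22.15/40.304 = 0.54957 mol → 0.54957 mol Mg, 0.54957 mol O.
FeO: 43.42/71.844 = 0.60437 mol → 0.60437 mol Fe, 0.60437 mol O.
SiO2: 34.32/60.083 = 0.57121 mol → 0.57121 mol Si, 1.14242 mol O.
Total oxygen = 2.29636 mol. Normalization factor = 4/2.29636 = 1.74189.
Mg per 4 O = 0.54957 × 1.74189 = 0.957.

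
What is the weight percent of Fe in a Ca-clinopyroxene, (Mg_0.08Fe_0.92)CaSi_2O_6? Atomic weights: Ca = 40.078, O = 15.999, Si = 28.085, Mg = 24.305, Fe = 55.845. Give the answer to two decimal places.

Formula mass = 0.08×24.305 + 0.92×55.845 + 1×40.078 + 2×28.085 + 6×15.999 = 245.564 g/mol, of which 51.377 g is Fe.
So Fe makes up 51.377/245.564 = 0.2092 of the mass, i.e. 20.92%.

20.92 mass %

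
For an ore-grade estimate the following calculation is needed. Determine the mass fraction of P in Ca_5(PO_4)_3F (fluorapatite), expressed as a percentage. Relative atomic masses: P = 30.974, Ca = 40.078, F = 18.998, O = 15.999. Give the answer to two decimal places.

18.43 weight percent

Formula mass = 5×40.078 + 3×30.974 + 12×15.999 + 1×18.998 = 504.298 g/mol, of which 92.922 g is P.
So P makes up 92.922/504.298 = 0.1843 of the mass, i.e. 18.43%.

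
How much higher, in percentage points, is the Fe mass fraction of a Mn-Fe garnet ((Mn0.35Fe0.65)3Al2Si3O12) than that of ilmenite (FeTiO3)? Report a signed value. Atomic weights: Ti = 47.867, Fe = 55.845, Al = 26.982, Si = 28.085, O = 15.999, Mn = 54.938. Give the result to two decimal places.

First mineral: 108.898 g Fe in 496.790 g formula = 21.92 wt% Fe.
Second mineral: 55.845 g Fe in 151.709 g formula = 36.81 wt% Fe.
21.92% − 36.81% gives a difference of -14.89 percentage points.

-14.89 percentage points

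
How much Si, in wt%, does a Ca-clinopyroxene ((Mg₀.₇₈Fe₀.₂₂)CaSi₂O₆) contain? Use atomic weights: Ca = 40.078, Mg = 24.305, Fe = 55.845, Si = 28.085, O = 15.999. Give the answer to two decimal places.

25.13 wt%

Formula mass = 0.78·24.305 + 0.22·55.845 + 1·40.078 + 2·28.085 + 6·15.999 = 223.486 g/mol, of which 56.170 g is Si.
So Si makes up 56.170/223.486 = 0.2513 of the mass, i.e. 25.13%.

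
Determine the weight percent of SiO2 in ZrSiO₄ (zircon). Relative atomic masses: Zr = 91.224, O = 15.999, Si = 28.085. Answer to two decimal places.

32.78 wt%

Formula mass = 183.305 g/mol.
1 Si → 1.0000 mol SiO2 per formula unit; M(SiO2) = 60.083, so SiO2 mass = 60.083 g.
60.083/183.305 × 100 = 32.78 wt%.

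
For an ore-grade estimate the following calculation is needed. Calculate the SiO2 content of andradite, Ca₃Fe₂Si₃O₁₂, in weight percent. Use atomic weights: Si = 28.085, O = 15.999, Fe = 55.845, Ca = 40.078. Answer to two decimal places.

35.47 wt%

M(Ca₃Fe₂Si₃O₁₂) = 508.167 g/mol; M(SiO2) = 60.083 g/mol.
Moles SiO2 per formula unit = 3 Si ÷ 1 = 3.0000.
SiO2 fraction = (3.0000 × 60.083) / 508.167 = 180.249/508.167 = 0.3547.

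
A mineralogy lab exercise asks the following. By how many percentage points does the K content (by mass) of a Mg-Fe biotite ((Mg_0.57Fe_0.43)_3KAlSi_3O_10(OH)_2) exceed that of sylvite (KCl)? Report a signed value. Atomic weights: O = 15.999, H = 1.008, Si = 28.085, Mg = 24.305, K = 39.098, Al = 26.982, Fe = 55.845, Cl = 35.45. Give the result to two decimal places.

K in (Mg_0.57Fe_0.43)_3KAlSi_3O_10(OH)_2: molar mass 457.941 g/mol; 1×39.098 = 39.098 g → 8.54 wt%.
K in KCl: molar mass 74.548 g/mol; 1×39.098 = 39.098 g → 52.45 wt%.
Difference = 8.54 − 52.45 = -43.91 percentage points.

-43.91 percentage points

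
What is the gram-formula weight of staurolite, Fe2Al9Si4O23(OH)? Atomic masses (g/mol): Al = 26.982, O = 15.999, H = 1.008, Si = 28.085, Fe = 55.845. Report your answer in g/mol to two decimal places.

851.85 g/mol

M = 2·55.845 + 9·26.982 + 4·28.085 + 24·15.999 + 1·1.008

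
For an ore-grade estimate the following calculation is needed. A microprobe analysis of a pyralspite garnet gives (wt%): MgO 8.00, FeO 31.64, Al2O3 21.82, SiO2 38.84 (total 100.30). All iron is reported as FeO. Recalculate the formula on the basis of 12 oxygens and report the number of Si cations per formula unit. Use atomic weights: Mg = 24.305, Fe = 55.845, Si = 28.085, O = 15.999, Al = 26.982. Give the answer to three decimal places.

MgO (M=40.304): mol = 0.19849; Mg = 0.19849, O = 0.19849.
FeO (M=71.844): mol = 0.44040; Fe = 0.44040, O = 0.44040.
Al2O3 (M=101.961): mol = 0.21400; Al = 0.42800, O = 0.64200.
SiO2 (M=60.083): mol = 0.64644; Si = 0.64644, O = 1.29288.
ΣO = 2.57377; factor = 12/ΣO = 4.66242.
Si apfu = 0.64644 × 4.66242 = 3.014.

3.014 Si apfu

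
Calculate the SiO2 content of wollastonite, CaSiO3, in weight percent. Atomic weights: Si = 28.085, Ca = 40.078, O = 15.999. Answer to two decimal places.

51.72 wt%

Molar mass of CaSiO3 = 1·40.078 + 1·28.085 + 3·15.999 = 116.160 g/mol.
Each formula unit contains 1 Si, equivalent to 1/1 = 1.0000 mol SiO2.
M(SiO2) = 1×28.085 + 2×15.999 = 60.083 g/mol.
Mass of SiO2 per formula unit = 1.0000 × 60.083 = 60.083 g.
SiO2 wt% = 60.083 / 116.160 × 100 = 51.72%.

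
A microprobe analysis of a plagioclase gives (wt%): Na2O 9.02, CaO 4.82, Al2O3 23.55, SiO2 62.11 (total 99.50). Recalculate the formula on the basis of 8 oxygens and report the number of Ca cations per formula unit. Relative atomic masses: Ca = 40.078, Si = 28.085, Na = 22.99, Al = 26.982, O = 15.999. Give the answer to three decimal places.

0.230 Ca apfu

Na2O: 9.02/61.979 = 0.14553 mol → 0.29106 mol Na, 0.14553 mol O.
CaO: 4.82/56.077 = 0.08595 mol → 0.08595 mol Ca, 0.08595 mol O.
Al2O3: 23.55/101.961 = 0.23097 mol → 0.46194 mol Al, 0.69291 mol O.
SiO2: 62.11/60.083 = 1.03374 mol → 1.03374 mol Si, 2.06748 mol O.
Total oxygen = 2.99187 mol. Normalization factor = 8/2.99187 = 2.67391.
Ca per 8 O = 0.08595 × 2.67391 = 0.230.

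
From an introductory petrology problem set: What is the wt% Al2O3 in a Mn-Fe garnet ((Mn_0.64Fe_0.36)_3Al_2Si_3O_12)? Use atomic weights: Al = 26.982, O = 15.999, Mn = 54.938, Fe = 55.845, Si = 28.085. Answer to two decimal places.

Molar mass of (Mn_0.64Fe_0.36)_3Al_2Si_3O_12 = 1.92·54.938 + 1.08·55.845 + 2·26.982 + 3·28.085 + 12·15.999 = 496.001 g/mol.
Each formula unit contains 2 Al, equivalent to 2/2 = 1.0000 mol Al2O3.
M(Al2O3) = 2×26.982 + 3×15.999 = 101.961 g/mol.
Mass of Al2O3 per formula unit = 1.0000 × 101.961 = 101.961 g.
Al2O3 wt% = 101.961 / 496.001 × 100 = 20.56%.

20.56 wt%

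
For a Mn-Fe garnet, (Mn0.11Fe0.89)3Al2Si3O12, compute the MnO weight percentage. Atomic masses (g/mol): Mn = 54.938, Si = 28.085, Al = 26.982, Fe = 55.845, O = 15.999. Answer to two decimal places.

Formula mass = 497.443 g/mol.
0.33 Mn → 0.3300 mol MnO per formula unit; M(MnO) = 70.937, so MnO mass = 23.409 g.
23.409/497.443 × 100 = 4.71 wt%.

4.71 wt%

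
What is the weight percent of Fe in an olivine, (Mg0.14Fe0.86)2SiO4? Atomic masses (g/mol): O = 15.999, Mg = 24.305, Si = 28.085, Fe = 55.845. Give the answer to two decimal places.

49.27 weight percent

M((Mg0.14Fe0.86)2SiO4) = 194.940 g/mol.
Fe contributes 1.72 × 55.845 = 96.053 g per mole.
96.053/194.940 = 0.4927 → 49.27%.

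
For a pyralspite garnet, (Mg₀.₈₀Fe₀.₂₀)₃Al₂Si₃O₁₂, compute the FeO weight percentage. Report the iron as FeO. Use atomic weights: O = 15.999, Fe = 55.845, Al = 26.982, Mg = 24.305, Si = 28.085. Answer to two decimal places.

10.21 wt%

Formula mass = 422.046 g/mol.
0.60 Fe → 0.6000 mol FeO per formula unit; M(FeO) = 71.844, so FeO mass = 43.106 g.
43.106/422.046 × 100 = 10.21 wt%.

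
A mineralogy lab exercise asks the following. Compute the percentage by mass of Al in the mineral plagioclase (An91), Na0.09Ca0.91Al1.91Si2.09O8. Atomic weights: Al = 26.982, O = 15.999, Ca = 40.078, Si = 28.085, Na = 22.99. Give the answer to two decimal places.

M(Na0.09Ca0.91Al1.91Si2.09O8) = 276.765 g/mol.
Al contributes 1.91 × 26.982 = 51.536 g per mole.
51.536/276.765 = 0.1862 → 18.62%.

18.62 weight percent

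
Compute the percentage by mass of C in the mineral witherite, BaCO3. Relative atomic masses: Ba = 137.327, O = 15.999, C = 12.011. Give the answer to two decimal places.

6.09 weight percent

Formula mass = 1·137.327 + 1·12.011 + 3·15.999 = 197.335 g/mol, of which 12.011 g is C.
So C makes up 12.011/197.335 = 0.0609 of the mass, i.e. 6.09%.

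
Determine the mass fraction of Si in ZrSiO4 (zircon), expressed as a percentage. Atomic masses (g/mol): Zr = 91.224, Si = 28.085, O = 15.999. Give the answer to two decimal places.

Formula mass = 1·91.224 + 1·28.085 + 4·15.999 = 183.305 g/mol, of which 28.085 g is Si.
So Si makes up 28.085/183.305 = 0.1532 of the mass, i.e. 15.32%.

15.32 weight percent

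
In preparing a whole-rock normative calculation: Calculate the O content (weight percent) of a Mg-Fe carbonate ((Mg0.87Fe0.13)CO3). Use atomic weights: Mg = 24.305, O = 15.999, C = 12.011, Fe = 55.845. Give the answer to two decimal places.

54.29 weight percent

Molar mass of (Mg0.87Fe0.13)CO3: 0.87·24.305 + 0.13·55.845 + 1·12.011 + 3·15.999 = 88.413 g/mol.
Mass of O per formula unit: 3 × 15.999 = 47.997 g.
Weight fraction O = 47.997 / 88.413 = 0.5429.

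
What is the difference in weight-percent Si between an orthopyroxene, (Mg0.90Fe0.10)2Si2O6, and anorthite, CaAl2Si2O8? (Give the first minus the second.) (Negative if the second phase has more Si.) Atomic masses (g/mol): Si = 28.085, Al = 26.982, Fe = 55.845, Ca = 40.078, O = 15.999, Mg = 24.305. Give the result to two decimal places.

6.93 percentage points

M((Mg0.90Fe0.10)2Si2O6) = 207.082 g/mol, so wt% Si = 56.170/207.082 × 100 = 27.12%.
M(CaAl2Si2O8) = 278.204 g/mol, so wt% Si = 56.170/278.204 × 100 = 20.19%.
27.12 − 20.19 = 6.93 pp.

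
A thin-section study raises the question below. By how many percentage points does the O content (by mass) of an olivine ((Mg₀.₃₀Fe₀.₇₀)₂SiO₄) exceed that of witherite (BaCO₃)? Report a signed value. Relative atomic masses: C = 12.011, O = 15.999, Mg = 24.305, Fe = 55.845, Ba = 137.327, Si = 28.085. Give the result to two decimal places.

10.30 percentage points

O in (Mg₀.₃₀Fe₀.₇₀)₂SiO₄: molar mass 184.847 g/mol; 4×15.999 = 63.996 g → 34.62 wt%.
O in BaCO₃: molar mass 197.335 g/mol; 3×15.999 = 47.997 g → 24.32 wt%.
Difference = 34.62 − 24.32 = 10.30 percentage points.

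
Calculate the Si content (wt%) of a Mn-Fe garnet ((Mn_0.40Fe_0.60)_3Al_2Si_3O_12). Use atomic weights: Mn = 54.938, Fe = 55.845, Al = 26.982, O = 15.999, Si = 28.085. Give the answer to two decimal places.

16.96 wt%

Molar mass of (Mn_0.40Fe_0.60)_3Al_2Si_3O_12: 1.20·54.938 + 1.80·55.845 + 2·26.982 + 3·28.085 + 12·15.999 = 496.654 g/mol.
Mass of Si per formula unit: 3 × 28.085 = 84.255 g.
Weight fraction Si = 84.255 / 496.654 = 0.1696.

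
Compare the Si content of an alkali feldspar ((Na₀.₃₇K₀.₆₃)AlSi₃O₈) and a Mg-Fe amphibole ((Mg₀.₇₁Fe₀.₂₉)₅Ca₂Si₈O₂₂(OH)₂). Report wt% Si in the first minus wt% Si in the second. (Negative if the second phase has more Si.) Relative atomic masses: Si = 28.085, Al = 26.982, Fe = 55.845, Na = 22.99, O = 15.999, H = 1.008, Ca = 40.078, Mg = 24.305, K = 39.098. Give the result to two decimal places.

4.75 percentage points

First mineral: 84.255 g Si in 272.367 g formula = 30.93 wt% Si.
Second mineral: 224.680 g Si in 858.086 g formula = 26.18 wt% Si.
30.93% − 26.18% gives a difference of 4.75 percentage points.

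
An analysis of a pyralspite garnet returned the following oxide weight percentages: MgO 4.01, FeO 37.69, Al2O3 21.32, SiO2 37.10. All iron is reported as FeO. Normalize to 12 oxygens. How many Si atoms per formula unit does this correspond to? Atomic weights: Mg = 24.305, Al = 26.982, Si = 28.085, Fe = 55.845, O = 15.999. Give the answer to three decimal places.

4.01 wt% MgO ÷ 40.304 g/mol = 0.09949 mol, giving 0.09949 Mg and 0.09949 O.
37.69 wt% FeO ÷ 71.844 g/mol = 0.52461 mol, giving 0.52461 Fe and 0.52461 O.
21.32 wt% Al2O3 ÷ 101.961 g/mol = 0.20910 mol, giving 0.41820 Al and 0.62730 O.
37.10 wt% SiO2 ÷ 60.083 g/mol = 0.61748 mol, giving 0.61748 Si and 1.23496 O.
Oxygen sums to 2.48636; scaling by 12/2.48636 = 4.82633 puts the formula on 12 O.
Si: 0.61748 × 4.82633 = 2.980 atoms per formula unit.

2.980 Si apfu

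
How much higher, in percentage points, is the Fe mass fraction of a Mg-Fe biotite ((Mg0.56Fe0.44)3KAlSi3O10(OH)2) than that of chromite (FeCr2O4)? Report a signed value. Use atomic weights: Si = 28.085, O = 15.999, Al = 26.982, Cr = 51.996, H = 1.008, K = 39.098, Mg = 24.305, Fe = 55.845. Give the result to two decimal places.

M((Mg0.56Fe0.44)3KAlSi3O10(OH)2) = 458.887 g/mol, so wt% Fe = 73.715/458.887 × 100 = 16.06%.
M(FeCr2O4) = 223.833 g/mol, so wt% Fe = 55.845/223.833 × 100 = 24.95%.
16.06 − 24.95 = -8.89 pp.

-8.89 percentage points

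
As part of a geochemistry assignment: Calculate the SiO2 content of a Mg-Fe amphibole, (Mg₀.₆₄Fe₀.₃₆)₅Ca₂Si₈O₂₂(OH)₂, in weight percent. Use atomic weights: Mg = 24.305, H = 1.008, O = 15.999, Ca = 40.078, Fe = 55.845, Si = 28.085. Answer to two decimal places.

M((Mg₀.₆₄Fe₀.₃₆)₅Ca₂Si₈O₂₂(OH)₂) = 869.125 g/mol; M(SiO2) = 60.083 g/mol.
Moles SiO2 per formula unit = 8 Si ÷ 1 = 8.0000.
SiO2 fraction = (8.0000 × 60.083) / 869.125 = 480.664/869.125 = 0.5530.

55.30 wt%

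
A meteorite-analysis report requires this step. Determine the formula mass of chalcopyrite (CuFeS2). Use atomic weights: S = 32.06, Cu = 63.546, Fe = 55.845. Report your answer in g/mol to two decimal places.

183.51 g/mol

The formula mass is the sum 1·63.546 + 1·55.845 + 2·32.06.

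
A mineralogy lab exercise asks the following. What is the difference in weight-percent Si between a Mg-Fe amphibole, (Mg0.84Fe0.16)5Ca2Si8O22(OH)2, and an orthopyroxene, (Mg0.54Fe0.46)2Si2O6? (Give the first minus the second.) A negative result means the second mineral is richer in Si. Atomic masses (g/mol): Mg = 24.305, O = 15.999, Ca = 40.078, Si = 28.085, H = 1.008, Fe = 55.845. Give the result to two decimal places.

M((Mg0.84Fe0.16)5Ca2Si8O22(OH)2) = 837.585 g/mol, so wt% Si = 224.680/837.585 × 100 = 26.82%.
M((Mg0.54Fe0.46)2Si2O6) = 229.791 g/mol, so wt% Si = 56.170/229.791 × 100 = 24.44%.
26.82 − 24.44 = 2.38 pp.

2.38 percentage points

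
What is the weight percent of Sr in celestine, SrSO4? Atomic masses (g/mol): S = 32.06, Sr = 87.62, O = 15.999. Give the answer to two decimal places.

Formula mass = 1·87.62 + 1·32.06 + 4·15.999 = 183.676 g/mol, of which 87.620 g is Sr.
So Sr makes up 87.620/183.676 = 0.4770 of the mass, i.e. 47.70%.

47.70 weight percent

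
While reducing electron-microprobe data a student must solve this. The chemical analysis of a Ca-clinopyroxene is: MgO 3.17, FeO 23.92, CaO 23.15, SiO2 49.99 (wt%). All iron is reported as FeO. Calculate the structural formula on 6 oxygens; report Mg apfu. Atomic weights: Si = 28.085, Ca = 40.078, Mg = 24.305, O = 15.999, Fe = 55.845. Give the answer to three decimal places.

0.190 Mg apfu

MgO (M=40.304): mol = 0.07865; Mg = 0.07865, O = 0.07865.
FeO (M=71.844): mol = 0.33294; Fe = 0.33294, O = 0.33294.
CaO (M=56.077): mol = 0.41283; Ca = 0.41283, O = 0.41283.
SiO2 (M=60.083): mol = 0.83202; Si = 0.83202, O = 1.66404.
ΣO = 2.48846; factor = 6/ΣO = 2.41113.
Mg apfu = 0.07865 × 2.41113 = 0.190.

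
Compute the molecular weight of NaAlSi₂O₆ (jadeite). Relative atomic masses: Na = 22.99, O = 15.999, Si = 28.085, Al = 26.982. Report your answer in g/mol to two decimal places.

202.14 g/mol

Na: 1 × 22.99 = 22.9900
Al: 1 × 26.982 = 26.9820
Si: 2 × 28.085 = 56.1700
O: 6 × 15.999 = 95.9940
Summing the contributions gives the formula mass.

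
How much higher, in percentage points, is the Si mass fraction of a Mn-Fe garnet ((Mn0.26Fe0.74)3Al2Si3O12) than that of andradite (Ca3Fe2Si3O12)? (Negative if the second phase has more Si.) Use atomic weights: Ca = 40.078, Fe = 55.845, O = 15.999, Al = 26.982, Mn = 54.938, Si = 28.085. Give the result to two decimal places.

Si in (Mn0.26Fe0.74)3Al2Si3O12: molar mass 497.035 g/mol; 3×28.085 = 84.255 g → 16.95 wt%.
Si in Ca3Fe2Si3O12: molar mass 508.167 g/mol; 3×28.085 = 84.255 g → 16.58 wt%.
Difference = 16.95 − 16.58 = 0.37 percentage points.

0.37 percentage points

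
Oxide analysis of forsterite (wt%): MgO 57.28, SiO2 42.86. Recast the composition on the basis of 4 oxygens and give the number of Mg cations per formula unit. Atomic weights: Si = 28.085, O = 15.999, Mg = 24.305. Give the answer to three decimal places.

57.28 wt% MgO ÷ 40.304 g/mol = 1.42120 mol, giving 1.42120 Mg and 1.42120 O.
42.86 wt% SiO2 ÷ 60.083 g/mol = 0.71335 mol, giving 0.71335 Si and 1.42670 O.
Oxygen sums to 2.84790; scaling by 4/2.84790 = 1.40454 puts the formula on 4 O.
Mg: 1.42120 × 1.40454 = 1.996 atoms per formula unit.

1.996 Mg apfu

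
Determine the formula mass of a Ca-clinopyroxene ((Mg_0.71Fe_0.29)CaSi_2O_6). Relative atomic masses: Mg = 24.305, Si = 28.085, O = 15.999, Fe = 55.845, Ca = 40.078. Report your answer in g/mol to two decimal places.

225.69 g/mol

M = 0.71*24.305 + 0.29*55.845 + 1*40.078 + 2*28.085 + 6*15.999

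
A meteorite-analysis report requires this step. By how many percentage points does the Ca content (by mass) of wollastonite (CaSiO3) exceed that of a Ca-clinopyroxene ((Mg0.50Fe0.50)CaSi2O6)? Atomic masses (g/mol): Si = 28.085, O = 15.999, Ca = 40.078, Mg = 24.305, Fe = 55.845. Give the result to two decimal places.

17.25 percentage points

Ca in CaSiO3: molar mass 116.160 g/mol; 1×40.078 = 40.078 g → 34.50 wt%.
Ca in (Mg0.50Fe0.50)CaSi2O6: molar mass 232.317 g/mol; 1×40.078 = 40.078 g → 17.25 wt%.
Difference = 34.50 − 17.25 = 17.25 percentage points.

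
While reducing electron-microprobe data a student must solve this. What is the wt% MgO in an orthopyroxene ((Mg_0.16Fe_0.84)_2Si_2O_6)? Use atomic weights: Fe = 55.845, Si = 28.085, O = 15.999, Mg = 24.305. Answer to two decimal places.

M((Mg_0.16Fe_0.84)_2Si_2O_6) = 253.761 g/mol; M(MgO) = 40.304 g/mol.
Moles MgO per formula unit = 0.32 Mg ÷ 1 = 0.3200.
MgO fraction = (0.3200 × 40.304) / 253.761 = 12.897/253.761 = 0.0508.

5.08 wt%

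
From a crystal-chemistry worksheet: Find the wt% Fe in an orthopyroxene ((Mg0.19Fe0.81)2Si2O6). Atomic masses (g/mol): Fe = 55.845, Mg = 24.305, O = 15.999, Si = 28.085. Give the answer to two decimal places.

M((Mg0.19Fe0.81)2Si2O6) = 251.869 g/mol.
Fe contributes 1.62 × 55.845 = 90.469 g per mole.
90.469/251.869 = 0.3592 → 35.92%.

35.92 mass %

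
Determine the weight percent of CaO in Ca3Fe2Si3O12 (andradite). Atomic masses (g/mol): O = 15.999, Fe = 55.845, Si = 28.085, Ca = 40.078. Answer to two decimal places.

33.11 wt%

M(Ca3Fe2Si3O12) = 508.167 g/mol; M(CaO) = 56.077 g/mol.
Moles CaO per formula unit = 3 Ca ÷ 1 = 3.0000.
CaO fraction = (3.0000 × 56.077) / 508.167 = 168.231/508.167 = 0.3311.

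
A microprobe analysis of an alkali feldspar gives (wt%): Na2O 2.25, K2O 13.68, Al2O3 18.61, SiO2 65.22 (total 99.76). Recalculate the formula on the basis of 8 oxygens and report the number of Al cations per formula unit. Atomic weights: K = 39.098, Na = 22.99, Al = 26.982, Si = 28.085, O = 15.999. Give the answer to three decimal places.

1.007 Al apfu

Na2O (M=61.979): mol = 0.03630; Na = 0.07260, O = 0.03630.
K2O (M=94.195): mol = 0.14523; K = 0.29046, O = 0.14523.
Al2O3 (M=101.961): mol = 0.18252; Al = 0.36504, O = 0.54756.
SiO2 (M=60.083): mol = 1.08550; Si = 1.08550, O = 2.17100.
ΣO = 2.90009; factor = 8/ΣO = 2.75854.
Al apfu = 0.36504 × 2.75854 = 1.007.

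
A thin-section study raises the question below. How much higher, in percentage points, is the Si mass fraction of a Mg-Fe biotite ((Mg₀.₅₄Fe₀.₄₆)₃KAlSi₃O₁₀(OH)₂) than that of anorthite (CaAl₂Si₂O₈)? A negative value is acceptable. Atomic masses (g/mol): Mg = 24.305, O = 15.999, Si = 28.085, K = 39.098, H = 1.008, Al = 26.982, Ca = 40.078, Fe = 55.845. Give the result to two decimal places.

-1.90 percentage points

First mineral: 84.255 g Si in 460.779 g formula = 18.29 wt% Si.
Second mineral: 56.170 g Si in 278.204 g formula = 20.19 wt% Si.
18.29% − 20.19% gives a difference of -1.90 percentage points.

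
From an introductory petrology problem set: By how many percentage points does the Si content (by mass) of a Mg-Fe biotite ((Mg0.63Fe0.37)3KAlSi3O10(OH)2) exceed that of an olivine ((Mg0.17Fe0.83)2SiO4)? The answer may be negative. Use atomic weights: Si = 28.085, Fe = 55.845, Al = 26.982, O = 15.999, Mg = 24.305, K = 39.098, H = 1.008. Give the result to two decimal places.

Si in (Mg0.63Fe0.37)3KAlSi3O10(OH)2: molar mass 452.263 g/mol; 3×28.085 = 84.255 g → 18.63 wt%.
Si in (Mg0.17Fe0.83)2SiO4: molar mass 193.047 g/mol; 1×28.085 = 28.085 g → 14.55 wt%.
Difference = 18.63 − 14.55 = 4.08 percentage points.

4.08 percentage points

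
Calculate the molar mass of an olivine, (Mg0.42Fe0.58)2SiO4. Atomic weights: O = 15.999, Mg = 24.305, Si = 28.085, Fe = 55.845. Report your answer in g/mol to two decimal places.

The formula mass is the sum 0.84·24.305 + 1.16·55.845 + 1·28.085 + 4·15.999.

177.28 g/mol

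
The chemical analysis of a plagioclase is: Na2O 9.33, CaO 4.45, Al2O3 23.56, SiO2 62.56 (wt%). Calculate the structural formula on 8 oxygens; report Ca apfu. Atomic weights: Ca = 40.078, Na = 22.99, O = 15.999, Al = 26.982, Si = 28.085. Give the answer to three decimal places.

0.211 Ca apfu

Na2O: 9.33/61.979 = 0.15053 mol → 0.30106 mol Na, 0.15053 mol O.
CaO: 4.45/56.077 = 0.07936 mol → 0.07936 mol Ca, 0.07936 mol O.
Al2O3: 23.56/101.961 = 0.23107 mol → 0.46214 mol Al, 0.69321 mol O.
SiO2: 62.56/60.083 = 1.04123 mol → 1.04123 mol Si, 2.08246 mol O.
Total oxygen = 3.00556 mol. Normalization factor = 8/3.00556 = 2.66173.
Ca per 8 O = 0.07936 × 2.66173 = 0.211.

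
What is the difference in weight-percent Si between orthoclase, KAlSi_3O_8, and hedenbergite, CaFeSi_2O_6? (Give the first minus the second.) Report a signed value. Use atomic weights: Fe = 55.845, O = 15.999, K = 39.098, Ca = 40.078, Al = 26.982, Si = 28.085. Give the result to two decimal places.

7.63 percentage points

Si in KAlSi_3O_8: molar mass 278.327 g/mol; 3×28.085 = 84.255 g → 30.27 wt%.
Si in CaFeSi_2O_6: molar mass 248.087 g/mol; 2×28.085 = 56.170 g → 22.64 wt%.
Difference = 30.27 − 22.64 = 7.63 percentage points.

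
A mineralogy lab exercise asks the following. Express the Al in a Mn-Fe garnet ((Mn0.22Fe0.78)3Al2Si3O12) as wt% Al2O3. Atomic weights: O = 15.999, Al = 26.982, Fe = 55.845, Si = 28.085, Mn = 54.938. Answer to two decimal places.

20.51 wt%

M((Mn0.22Fe0.78)3Al2Si3O12) = 497.143 g/mol; M(Al2O3) = 101.961 g/mol.
Moles Al2O3 per formula unit = 2 Al ÷ 2 = 1.0000.
Al2O3 fraction = (1.0000 × 101.961) / 497.143 = 101.961/497.143 = 0.2051.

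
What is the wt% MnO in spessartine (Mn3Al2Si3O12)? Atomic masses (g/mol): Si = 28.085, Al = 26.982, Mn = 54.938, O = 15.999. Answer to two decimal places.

Molar mass of Mn3Al2Si3O12 = 3×54.938 + 2×26.982 + 3×28.085 + 12×15.999 = 495.021 g/mol.
Each formula unit contains 3 Mn, equivalent to 3/1 = 3.0000 mol MnO.
M(MnO) = 1×54.938 + 1×15.999 = 70.937 g/mol.
Mass of MnO per formula unit = 3.0000 × 70.937 = 212.811 g.
MnO wt% = 212.811 / 495.021 × 100 = 42.99%.

42.99 wt%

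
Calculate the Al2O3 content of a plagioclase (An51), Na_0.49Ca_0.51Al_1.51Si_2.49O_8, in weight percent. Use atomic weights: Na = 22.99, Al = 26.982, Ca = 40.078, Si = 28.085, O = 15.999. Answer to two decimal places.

Molar mass of Na_0.49Ca_0.51Al_1.51Si_2.49O_8 = 0.49*22.99 + 0.51*40.078 + 1.51*26.982 + 2.49*28.085 + 8*15.999 = 270.371 g/mol.
Each formula unit contains 1.51 Al, equivalent to 1.51/2 = 0.7550 mol Al2O3.
M(Al2O3) = 2×26.982 + 3×15.999 = 101.961 g/mol.
Mass of Al2O3 per formula unit = 0.7550 × 101.961 = 76.981 g.
Al2O3 wt% = 76.981 / 270.371 × 100 = 28.47%.

28.47 wt%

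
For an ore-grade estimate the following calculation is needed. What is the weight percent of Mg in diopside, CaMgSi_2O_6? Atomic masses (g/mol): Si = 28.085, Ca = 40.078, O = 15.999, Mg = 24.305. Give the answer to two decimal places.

11.22 mass %

M(CaMgSi_2O_6) = 216.547 g/mol.
Mg contributes 1 × 24.305 = 24.305 g per mole.
24.305/216.547 = 0.1122 → 11.22%.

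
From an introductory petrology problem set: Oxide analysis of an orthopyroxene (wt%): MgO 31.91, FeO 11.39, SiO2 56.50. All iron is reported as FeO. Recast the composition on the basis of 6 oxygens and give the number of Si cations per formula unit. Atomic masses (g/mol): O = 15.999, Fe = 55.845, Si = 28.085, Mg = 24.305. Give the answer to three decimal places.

MgO: 31.91/40.304 = 0.79173 mol → 0.79173 mol Mg, 0.79173 mol O.
FeO: 11.39/71.844 = 0.15854 mol → 0.15854 mol Fe, 0.15854 mol O.
SiO2: 56.50/60.083 = 0.94037 mol → 0.94037 mol Si, 1.88074 mol O.
Total oxygen = 2.83101 mol. Normalization factor = 6/2.83101 = 2.11938.
Si per 6 O = 0.94037 × 2.11938 = 1.993.

1.993 Si apfu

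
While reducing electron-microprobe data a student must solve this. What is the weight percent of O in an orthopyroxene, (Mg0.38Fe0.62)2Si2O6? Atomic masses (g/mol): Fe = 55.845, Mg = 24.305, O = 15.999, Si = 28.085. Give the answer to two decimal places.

Molar mass of (Mg0.38Fe0.62)2Si2O6: 0.76×24.305 + 1.24×55.845 + 2×28.085 + 6×15.999 = 239.884 g/mol.
Mass of O per formula unit: 6 × 15.999 = 95.994 g.
Weight fraction O = 95.994 / 239.884 = 0.4002.

40.02 mass %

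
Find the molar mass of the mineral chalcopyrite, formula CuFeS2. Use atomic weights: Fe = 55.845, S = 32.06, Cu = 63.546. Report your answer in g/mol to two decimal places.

183.51 g/mol

The formula mass is the sum 1(63.546) + 1(55.845) + 2(32.06).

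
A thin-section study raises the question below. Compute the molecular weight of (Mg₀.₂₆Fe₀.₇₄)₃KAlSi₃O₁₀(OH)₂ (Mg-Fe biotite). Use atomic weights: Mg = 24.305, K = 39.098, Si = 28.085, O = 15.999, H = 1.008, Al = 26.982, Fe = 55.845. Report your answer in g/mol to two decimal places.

Mg: 0.78 × 24.305 = 18.9579
Fe: 2.22 × 55.845 = 123.9759
K: 1 × 39.098 = 39.0980
Al: 1 × 26.982 = 26.9820
Si: 3 × 28.085 = 84.2550
O: 12 × 15.999 = 191.9880
H: 2 × 1.008 = 2.0160
Summing the contributions gives the formula mass.

487.27 g/mol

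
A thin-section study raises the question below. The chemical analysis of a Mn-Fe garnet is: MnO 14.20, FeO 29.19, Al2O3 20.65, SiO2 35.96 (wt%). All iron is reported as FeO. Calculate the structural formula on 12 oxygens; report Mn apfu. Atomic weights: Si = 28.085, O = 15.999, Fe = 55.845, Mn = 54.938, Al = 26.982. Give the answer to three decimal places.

MnO: 14.20/70.937 = 0.20018 mol → 0.20018 mol Mn, 0.20018 mol O.
FeO: 29.19/71.844 = 0.40630 mol → 0.40630 mol Fe, 0.40630 mol O.
Al2O3: 20.65/101.961 = 0.20253 mol → 0.40506 mol Al, 0.60759 mol O.
SiO2: 35.96/60.083 = 0.59851 mol → 0.59851 mol Si, 1.19702 mol O.
Total oxygen = 2.41109 mol. Normalization factor = 12/2.41109 = 4.97700.
Mn per 12 O = 0.20018 × 4.97700 = 0.996.

0.996 Mn apfu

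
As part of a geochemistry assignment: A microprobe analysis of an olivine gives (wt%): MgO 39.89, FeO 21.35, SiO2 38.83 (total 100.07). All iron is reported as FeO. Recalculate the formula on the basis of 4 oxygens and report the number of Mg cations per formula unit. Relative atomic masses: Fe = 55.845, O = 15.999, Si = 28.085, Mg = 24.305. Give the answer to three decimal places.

1.535 Mg apfu

MgO (M=40.304): mol = 0.98973; Mg = 0.98973, O = 0.98973.
FeO (M=71.844): mol = 0.29717; Fe = 0.29717, O = 0.29717.
SiO2 (M=60.083): mol = 0.64627; Si = 0.64627, O = 1.29254.
ΣO = 2.57944; factor = 4/ΣO = 1.55072.
Mg apfu = 0.98973 × 1.55072 = 1.535.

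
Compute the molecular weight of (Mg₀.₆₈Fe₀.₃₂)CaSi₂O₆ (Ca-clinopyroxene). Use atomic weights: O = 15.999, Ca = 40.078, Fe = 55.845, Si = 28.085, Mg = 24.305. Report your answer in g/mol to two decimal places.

226.64 g/mol

Mg: 0.68 × 24.305 = 16.5274
Fe: 0.32 × 55.845 = 17.8704
Ca: 1 × 40.078 = 40.0780
Si: 2 × 28.085 = 56.1700
O: 6 × 15.999 = 95.9940
Summing the contributions gives the formula mass.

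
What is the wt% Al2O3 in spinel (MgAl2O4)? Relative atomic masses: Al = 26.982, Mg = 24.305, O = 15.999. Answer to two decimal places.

M(MgAl2O4) = 142.265 g/mol; M(Al2O3) = 101.961 g/mol.
Moles Al2O3 per formula unit = 2 Al ÷ 2 = 1.0000.
Al2O3 fraction = (1.0000 × 101.961) / 142.265 = 101.961/142.265 = 0.7167.

71.67 wt%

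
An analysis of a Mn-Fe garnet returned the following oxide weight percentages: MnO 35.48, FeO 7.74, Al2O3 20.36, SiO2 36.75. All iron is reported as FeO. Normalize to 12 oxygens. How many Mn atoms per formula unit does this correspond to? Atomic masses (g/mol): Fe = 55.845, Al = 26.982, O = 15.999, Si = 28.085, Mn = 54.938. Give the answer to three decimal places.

35.48 wt% MnO ÷ 70.937 g/mol = 0.50016 mol, giving 0.50016 Mn and 0.50016 O.
7.74 wt% FeO ÷ 71.844 g/mol = 0.10773 mol, giving 0.10773 Fe and 0.10773 O.
20.36 wt% Al2O3 ÷ 101.961 g/mol = 0.19968 mol, giving 0.39936 Al and 0.59904 O.
36.75 wt% SiO2 ÷ 60.083 g/mol = 0.61165 mol, giving 0.61165 Si and 1.22330 O.
Oxygen sums to 2.43023; scaling by 12/2.43023 = 4.93780 puts the formula on 12 O.
Mn: 0.50016 × 4.93780 = 2.470 atoms per formula unit.

2.470 Mn apfu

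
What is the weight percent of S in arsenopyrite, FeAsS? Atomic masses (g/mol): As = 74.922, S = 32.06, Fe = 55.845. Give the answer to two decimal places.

Molar mass of FeAsS: 1·55.845 + 1·74.922 + 1·32.06 = 162.827 g/mol.
Mass of S per formula unit: 1 × 32.06 = 32.060 g.
Weight fraction S = 32.060 / 162.827 = 0.1969.

19.69 wt%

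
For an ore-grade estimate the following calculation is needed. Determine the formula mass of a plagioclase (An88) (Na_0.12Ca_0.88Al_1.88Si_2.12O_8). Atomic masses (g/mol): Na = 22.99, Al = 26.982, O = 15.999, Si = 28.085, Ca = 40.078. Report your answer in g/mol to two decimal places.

276.29 g/mol

M = 0.12(22.99) + 0.88(40.078) + 1.88(26.982) + 2.12(28.085) + 8(15.999)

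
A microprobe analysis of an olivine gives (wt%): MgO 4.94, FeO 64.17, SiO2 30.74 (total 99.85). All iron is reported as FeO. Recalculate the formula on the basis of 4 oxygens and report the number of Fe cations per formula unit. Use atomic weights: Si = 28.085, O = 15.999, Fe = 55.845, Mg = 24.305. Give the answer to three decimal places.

MgO: 4.94/40.304 = 0.12257 mol → 0.12257 mol Mg, 0.12257 mol O.
FeO: 64.17/71.844 = 0.89319 mol → 0.89319 mol Fe, 0.89319 mol O.
SiO2: 30.74/60.083 = 0.51163 mol → 0.51163 mol Si, 1.02326 mol O.
Total oxygen = 2.03902 mol. Normalization factor = 4/2.03902 = 1.96173.
Fe per 4 O = 0.89319 × 1.96173 = 1.752.

1.752 Fe apfu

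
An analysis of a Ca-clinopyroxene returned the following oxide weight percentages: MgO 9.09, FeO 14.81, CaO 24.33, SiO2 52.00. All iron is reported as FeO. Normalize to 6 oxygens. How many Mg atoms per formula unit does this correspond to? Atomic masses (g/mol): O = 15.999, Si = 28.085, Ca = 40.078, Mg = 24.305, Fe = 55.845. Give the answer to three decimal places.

MgO: 9.09/40.304 = 0.22554 mol → 0.22554 mol Mg, 0.22554 mol O.
FeO: 14.81/71.844 = 0.20614 mol → 0.20614 mol Fe, 0.20614 mol O.
CaO: 24.33/56.077 = 0.43387 mol → 0.43387 mol Ca, 0.43387 mol O.
SiO2: 52.00/60.083 = 0.86547 mol → 0.86547 mol Si, 1.73094 mol O.
Total oxygen = 2.59649 mol. Normalization factor = 6/2.59649 = 2.31081.
Mg per 6 O = 0.22554 × 2.31081 = 0.521.

0.521 Mg apfu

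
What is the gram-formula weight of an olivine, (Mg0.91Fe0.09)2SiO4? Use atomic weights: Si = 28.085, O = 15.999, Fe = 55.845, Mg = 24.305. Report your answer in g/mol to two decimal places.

M = 1.82*24.305 + 0.18*55.845 + 1*28.085 + 4*15.999

146.37 g/mol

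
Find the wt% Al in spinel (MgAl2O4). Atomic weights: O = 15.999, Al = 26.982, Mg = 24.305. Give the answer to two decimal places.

37.93 wt%

Formula mass = 1*24.305 + 2*26.982 + 4*15.999 = 142.265 g/mol, of which 53.964 g is Al.
So Al makes up 53.964/142.265 = 0.3793 of the mass, i.e. 37.93%.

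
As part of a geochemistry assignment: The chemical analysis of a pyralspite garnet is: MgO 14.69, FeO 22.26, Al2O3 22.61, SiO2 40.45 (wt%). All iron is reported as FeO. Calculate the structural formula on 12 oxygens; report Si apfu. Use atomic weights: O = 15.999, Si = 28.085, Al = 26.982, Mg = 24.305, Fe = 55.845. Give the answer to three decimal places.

3.008 Si apfu

14.69 wt% MgO ÷ 40.304 g/mol = 0.36448 mol, giving 0.36448 Mg and 0.36448 O.
22.26 wt% FeO ÷ 71.844 g/mol = 0.30984 mol, giving 0.30984 Fe and 0.30984 O.
22.61 wt% Al2O3 ÷ 101.961 g/mol = 0.22175 mol, giving 0.44350 Al and 0.66525 O.
40.45 wt% SiO2 ÷ 60.083 g/mol = 0.67324 mol, giving 0.67324 Si and 1.34648 O.
Oxygen sums to 2.68605; scaling by 12/2.68605 = 4.46753 puts the formula on 12 O.
Si: 0.67324 × 4.46753 = 3.008 atoms per formula unit.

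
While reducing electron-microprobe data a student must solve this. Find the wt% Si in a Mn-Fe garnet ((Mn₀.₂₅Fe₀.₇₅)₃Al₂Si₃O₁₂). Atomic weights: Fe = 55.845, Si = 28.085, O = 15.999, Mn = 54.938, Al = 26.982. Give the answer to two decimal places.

Formula mass = 0.75·54.938 + 2.25·55.845 + 2·26.982 + 3·28.085 + 12·15.999 = 497.062 g/mol, of which 84.255 g is Si.
So Si makes up 84.255/497.062 = 0.1695 of the mass, i.e. 16.95%.

16.95 weight percent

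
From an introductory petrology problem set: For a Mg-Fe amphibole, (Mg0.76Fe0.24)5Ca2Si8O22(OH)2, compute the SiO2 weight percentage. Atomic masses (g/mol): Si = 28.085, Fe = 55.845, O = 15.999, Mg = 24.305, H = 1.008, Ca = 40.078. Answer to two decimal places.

56.54 wt%

M((Mg0.76Fe0.24)5Ca2Si8O22(OH)2) = 850.201 g/mol; M(SiO2) = 60.083 g/mol.
Moles SiO2 per formula unit = 8 Si ÷ 1 = 8.0000.
SiO2 fraction = (8.0000 × 60.083) / 850.201 = 480.664/850.201 = 0.5654.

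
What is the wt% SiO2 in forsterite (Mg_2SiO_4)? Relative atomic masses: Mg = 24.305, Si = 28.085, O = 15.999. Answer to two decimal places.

42.71 wt%

M(Mg_2SiO_4) = 140.691 g/mol; M(SiO2) = 60.083 g/mol.
Moles SiO2 per formula unit = 1 Si ÷ 1 = 1.0000.
SiO2 fraction = (1.0000 × 60.083) / 140.691 = 60.083/140.691 = 0.4271.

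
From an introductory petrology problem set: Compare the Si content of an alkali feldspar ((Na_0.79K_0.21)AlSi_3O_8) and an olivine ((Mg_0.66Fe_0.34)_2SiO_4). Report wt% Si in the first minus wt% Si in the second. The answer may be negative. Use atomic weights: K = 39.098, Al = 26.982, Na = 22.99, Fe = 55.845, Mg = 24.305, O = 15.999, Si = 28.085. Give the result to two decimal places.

14.40 percentage points

Si in (Na_0.79K_0.21)AlSi_3O_8: molar mass 265.602 g/mol; 3×28.085 = 84.255 g → 31.72 wt%.
Si in (Mg_0.66Fe_0.34)_2SiO_4: molar mass 162.138 g/mol; 1×28.085 = 28.085 g → 17.32 wt%.
Difference = 31.72 − 17.32 = 14.40 percentage points.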